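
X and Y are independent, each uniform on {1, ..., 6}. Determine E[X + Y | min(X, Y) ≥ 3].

P(min(X, Y) ≥ 3) = 4/9.
Summing (X+Y)·P(x,y) over outcomes with min(X, Y) ≥ 3 gives 4.
E[X + Y | min(X, Y) ≥ 3] = (4) / (4/9) = 9.

9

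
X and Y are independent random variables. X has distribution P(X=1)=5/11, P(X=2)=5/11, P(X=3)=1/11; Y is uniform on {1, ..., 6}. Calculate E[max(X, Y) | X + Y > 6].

50/9

P(X + Y > 6) = 3/11.
Summing max(X,Y)·P(x,y) over outcomes with X + Y > 6 gives 50/33.
E[max(X, Y) | X + Y > 6] = (50/33) / (3/11) = 50/9.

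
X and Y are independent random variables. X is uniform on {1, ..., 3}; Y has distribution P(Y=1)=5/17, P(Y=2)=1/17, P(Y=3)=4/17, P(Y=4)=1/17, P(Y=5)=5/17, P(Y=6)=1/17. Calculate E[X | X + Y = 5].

P(X + Y = 5) = 2/17.
Summing X·P(x,y) over outcomes with X + Y = 5 gives 4/17.
E[X | X + Y = 5] = (4/17) / (2/17) = 2.

2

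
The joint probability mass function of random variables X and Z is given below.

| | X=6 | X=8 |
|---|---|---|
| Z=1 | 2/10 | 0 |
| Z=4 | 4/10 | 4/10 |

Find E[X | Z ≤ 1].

6

P(Z ≤ 1) = 1/5.
Σ X·P over the event = 6·(2/10) = 6/5.
E[X | Z ≤ 1] = (6/5) / (1/5) = 6.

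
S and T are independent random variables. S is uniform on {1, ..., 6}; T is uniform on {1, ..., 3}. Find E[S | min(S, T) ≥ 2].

Outcomes with min(S, T) ≥ 2: (2,2), (2,3), (3,2), (3,3), (4,2), (4,3), (5,2), (5,3), (6,2), (6,3), each with probability 1/18.
E[S | min(S, T) ≥ 2] = (2 + 2 + 3 + 3 + 4 + 4 + 5 + 5 + 6 + 6) / 10 = 4.

4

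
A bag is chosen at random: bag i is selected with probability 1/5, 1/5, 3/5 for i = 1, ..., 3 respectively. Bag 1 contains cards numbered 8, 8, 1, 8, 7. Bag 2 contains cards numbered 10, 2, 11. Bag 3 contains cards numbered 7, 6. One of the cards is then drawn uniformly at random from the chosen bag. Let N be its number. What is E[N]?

E[N | bag 1] = (8+8+1+8+7)/5 = 32/5.
E[N | bag 2] = (10+2+11)/3 = 23/3.
E[N | bag 3] = (7+6)/2 = 13/2.
E[N] = (1/5)·(32/5) + (1/5)·(23/3) + (3/5)·(13/2) = 1007/150.

1007/150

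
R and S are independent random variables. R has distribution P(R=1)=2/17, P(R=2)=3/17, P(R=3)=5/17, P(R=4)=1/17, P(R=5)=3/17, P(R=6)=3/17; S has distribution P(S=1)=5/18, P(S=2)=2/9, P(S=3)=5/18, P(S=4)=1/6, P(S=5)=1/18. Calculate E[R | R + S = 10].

23/4

P(R + S = 10) = 2/51.
Summing R·P(x,y) over outcomes with R + S = 10 gives 23/102.
E[R | R + S = 10] = (23/102) / (2/51) = 23/4.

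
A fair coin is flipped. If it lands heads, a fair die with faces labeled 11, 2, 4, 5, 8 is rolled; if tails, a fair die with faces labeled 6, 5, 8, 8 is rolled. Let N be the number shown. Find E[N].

E[N | heads] = (11+2+4+5+8)/5 = 6.
E[N | tails] = (6+5+8+8)/4 = 27/4.
E[N] = (1/2)·(6) + (1/2)·(27/4) = 51/8.

51/8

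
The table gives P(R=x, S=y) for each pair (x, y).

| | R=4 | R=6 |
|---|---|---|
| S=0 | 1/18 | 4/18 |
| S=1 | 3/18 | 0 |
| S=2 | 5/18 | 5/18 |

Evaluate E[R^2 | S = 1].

16

P(S = 1) = 1/6.
Summing R^2·P(R=x,S=y) over the conditioning event gives 8/3.
E[R^2 | S = 1] = (8/3) / (1/6) = 16.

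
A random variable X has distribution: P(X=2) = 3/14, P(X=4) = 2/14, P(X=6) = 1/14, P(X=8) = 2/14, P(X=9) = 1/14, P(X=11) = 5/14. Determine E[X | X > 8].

32/3

P(X > 8) = 3/7.
Σ over the event: 9·1/14 + 11·5/14 = 32/7.
E[X | X > 8] = (32/7) / (3/7) = 32/3.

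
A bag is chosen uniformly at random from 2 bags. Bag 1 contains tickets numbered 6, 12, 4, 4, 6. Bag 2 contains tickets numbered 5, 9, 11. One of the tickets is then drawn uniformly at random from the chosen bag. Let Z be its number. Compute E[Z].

221/30

E[Z | bag 1] = (6+12+4+4+6)/5 = 32/5.
E[Z | bag 2] = (5+9+11)/3 = 25/3.
By the law of total expectation,
E[Z] = (1/2)·(32/5) + (1/2)·(25/3) = 221/30.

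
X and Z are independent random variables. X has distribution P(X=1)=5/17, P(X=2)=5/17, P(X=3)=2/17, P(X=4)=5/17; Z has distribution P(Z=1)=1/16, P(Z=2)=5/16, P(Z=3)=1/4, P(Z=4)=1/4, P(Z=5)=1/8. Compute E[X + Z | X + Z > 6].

137/18

P(X + Z > 6) = 9/34.
Summing (X+Z)·P(x,y) over outcomes with X + Z > 6 gives 137/68.
E[X + Z | X + Z > 6] = (137/68) / (9/34) = 137/18.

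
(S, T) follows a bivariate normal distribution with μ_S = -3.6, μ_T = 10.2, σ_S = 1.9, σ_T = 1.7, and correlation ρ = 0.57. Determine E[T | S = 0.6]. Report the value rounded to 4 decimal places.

For a bivariate normal, E[T | S=x] = μ_T + ρ·(σ_T/σ_S)·(x − μ_S).
E[T | S=0.6] = 10.2 + (0.57)·(1.7/1.9)·(0.6 − (-3.6)) = 10.2 + (0.51)·(4.2) = 12.3420.

12.3420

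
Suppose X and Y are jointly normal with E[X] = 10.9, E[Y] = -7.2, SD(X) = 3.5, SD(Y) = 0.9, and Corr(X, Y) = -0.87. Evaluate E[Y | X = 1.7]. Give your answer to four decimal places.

-5.1418

The regression of Y on X has slope ρ·σ_Y/σ_X and passes through (μ_X, μ_Y).
E[Y | X=1.7] = -7.2 + (-0.87)·(0.9/3.5)·(1.7 − (10.9)) = -7.2 + (-0.223714)·(-9.2) = -5.1418.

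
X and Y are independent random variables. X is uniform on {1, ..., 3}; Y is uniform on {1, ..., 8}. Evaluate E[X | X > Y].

Outcomes with X > Y: (2,1), (3,1), (3,2), each with probability 1/24.
E[X | X > Y] = (2 + 3 + 3) / 3 = 8/3.

8/3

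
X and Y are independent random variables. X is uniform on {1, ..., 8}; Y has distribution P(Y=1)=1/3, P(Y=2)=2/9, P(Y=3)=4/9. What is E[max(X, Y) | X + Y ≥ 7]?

235/37

P(X + Y ≥ 7) = 37/72.
Summing max(X,Y)·P(x,y) over outcomes with X + Y ≥ 7 gives 235/72.
E[max(X, Y) | X + Y ≥ 7] = (235/72) / (37/72) = 235/37.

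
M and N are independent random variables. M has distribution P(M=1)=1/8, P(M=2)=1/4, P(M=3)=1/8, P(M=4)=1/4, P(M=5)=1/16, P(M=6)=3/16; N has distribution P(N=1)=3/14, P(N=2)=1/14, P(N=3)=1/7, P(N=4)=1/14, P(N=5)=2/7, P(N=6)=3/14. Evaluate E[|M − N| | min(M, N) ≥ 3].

32/25

P(min(M, N) ≥ 3) = 25/56.
Summing |M−N|·P(x,y) over outcomes with min(M, N) ≥ 3 gives 4/7.
E[|M − N| | min(M, N) ≥ 3] = (4/7) / (25/56) = 32/25.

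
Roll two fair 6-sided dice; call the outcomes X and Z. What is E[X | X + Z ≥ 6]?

53/13

P(X + Z ≥ 6) = 13/18.
Summing X·P(x,y) over outcomes with X + Z ≥ 6 gives 53/18.
E[X | X + Z ≥ 6] = (53/18) / (13/18) = 53/13.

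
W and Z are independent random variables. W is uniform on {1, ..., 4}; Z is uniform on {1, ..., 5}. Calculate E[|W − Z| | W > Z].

5/3

P(W > Z) = 3/10.
Summing |W−Z|·P(x,y) over outcomes with W > Z gives 1/2.
E[|W − Z| | W > Z] = (1/2) / (3/10) = 5/3.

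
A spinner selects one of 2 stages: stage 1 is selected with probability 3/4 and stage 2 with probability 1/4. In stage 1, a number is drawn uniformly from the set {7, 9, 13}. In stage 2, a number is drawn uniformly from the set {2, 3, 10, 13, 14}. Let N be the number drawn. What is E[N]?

E[N | stage 1] = (7+9+13)/3 = 29/3.
E[N | stage 2] = (2+3+10+13+14)/5 = 42/5.
E[N] = (3/4)·(29/3) + (1/4)·(42/5) = 187/20.

187/20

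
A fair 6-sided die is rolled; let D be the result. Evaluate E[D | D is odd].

Given D is odd, D is equally likely to be any of {1, 3, 5}.
E[D | D is odd] = (1 + 3 + 5) / 3 = 3.

3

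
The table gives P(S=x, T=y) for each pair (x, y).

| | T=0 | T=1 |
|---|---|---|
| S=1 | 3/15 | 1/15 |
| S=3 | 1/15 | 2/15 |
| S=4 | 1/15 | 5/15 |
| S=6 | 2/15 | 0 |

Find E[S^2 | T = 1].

P(T = 1) = 8/15.
Summing S^2·P(S=x,T=y) over the conditioning event gives 33/5.
E[S^2 | T = 1] = (33/5) / (8/15) = 99/8.

99/8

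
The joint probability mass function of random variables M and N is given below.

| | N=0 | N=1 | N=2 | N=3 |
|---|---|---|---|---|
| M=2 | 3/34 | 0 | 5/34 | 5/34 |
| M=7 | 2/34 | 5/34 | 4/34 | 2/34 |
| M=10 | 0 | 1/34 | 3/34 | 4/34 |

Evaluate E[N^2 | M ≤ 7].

P(M ≤ 7) = 13/17.
Summing N^2·P(M=x,N=y) over the conditioning event gives 52/17.
E[N^2 | M ≤ 7] = (52/17) / (13/17) = 4.

4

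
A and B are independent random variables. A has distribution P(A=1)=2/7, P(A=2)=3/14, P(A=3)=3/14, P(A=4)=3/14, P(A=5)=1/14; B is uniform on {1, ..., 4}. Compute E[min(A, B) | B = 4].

5/2

P(B = 4) = 1/4.
Summing min(A,B)·P(x,y) over outcomes with B = 4 gives 5/8.
E[min(A, B) | B = 4] = (5/8) / (1/4) = 5/2.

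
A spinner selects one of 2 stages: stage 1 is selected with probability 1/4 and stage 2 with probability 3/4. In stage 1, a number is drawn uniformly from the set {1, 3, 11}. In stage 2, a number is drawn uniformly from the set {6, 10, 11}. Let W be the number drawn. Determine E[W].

E[W | stage 1] = (1+3+11)/3 = 5.
E[W | stage 2] = (6+10+11)/3 = 9.
E[W] = (1/4)·(5) + (3/4)·(9) = 8.

8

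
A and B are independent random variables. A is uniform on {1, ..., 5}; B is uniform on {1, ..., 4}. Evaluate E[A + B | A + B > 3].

P(A + B > 3) = 17/20.
Summing (A+B)·P(x,y) over outcomes with A + B > 3 gives 51/10.
E[A + B | A + B > 3] = (51/10) / (17/20) = 6.

6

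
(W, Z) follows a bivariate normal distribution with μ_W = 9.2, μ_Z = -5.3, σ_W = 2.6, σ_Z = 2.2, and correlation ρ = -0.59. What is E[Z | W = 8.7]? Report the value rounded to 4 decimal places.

For a bivariate normal, E[Z | W=x] = μ_Z + ρ·(σ_Z/σ_W)·(x − μ_W).
E[Z | W=8.7] = -5.3 + (-0.59)·(2.2/2.6)·(8.7 − (9.2)) = -5.3 + (-0.49923)·(-0.5) = -5.0504.

-5.0504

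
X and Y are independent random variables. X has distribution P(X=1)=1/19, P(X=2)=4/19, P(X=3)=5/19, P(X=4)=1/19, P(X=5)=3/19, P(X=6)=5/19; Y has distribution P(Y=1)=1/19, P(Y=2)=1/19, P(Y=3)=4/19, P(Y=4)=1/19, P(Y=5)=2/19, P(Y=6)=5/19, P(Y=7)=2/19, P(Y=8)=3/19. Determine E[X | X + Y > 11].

387/68

P(X + Y > 11) = 68/361.
Summing X·P(x,y) over outcomes with X + Y > 11 gives 387/361.
E[X | X + Y > 11] = (387/361) / (68/361) = 387/68.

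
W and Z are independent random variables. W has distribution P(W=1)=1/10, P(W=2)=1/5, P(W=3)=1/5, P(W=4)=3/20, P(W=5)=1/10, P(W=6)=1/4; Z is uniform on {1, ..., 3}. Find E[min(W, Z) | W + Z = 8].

P(W + Z = 8) = 7/60.
Summing min(W,Z)·P(x,y) over outcomes with W + Z = 8 gives 4/15.
E[min(W, Z) | W + Z = 8] = (4/15) / (7/60) = 16/7.

16/7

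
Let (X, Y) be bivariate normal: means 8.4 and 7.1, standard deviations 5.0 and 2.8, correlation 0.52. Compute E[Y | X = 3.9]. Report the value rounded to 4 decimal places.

For a bivariate normal, E[Y | X=x] = μ_Y + ρ·(σ_Y/σ_X)·(x − μ_X).
E[Y | X=3.9] = 7.1 + (0.52)·(2.8/5.0)·(3.9 − (8.4)) = 7.1 + (0.2912)·(-4.5) = 5.7896.

5.7896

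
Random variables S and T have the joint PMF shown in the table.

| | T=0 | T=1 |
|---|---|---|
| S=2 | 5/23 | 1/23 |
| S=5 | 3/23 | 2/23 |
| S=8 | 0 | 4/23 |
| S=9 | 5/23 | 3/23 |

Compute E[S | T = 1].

P(T = 1) = 10/23.
Σ S·P over the event = 2·(1/23) + 5·(2/23) + 8·(4/23) + 9·(3/23) = 71/23.
E[S | T = 1] = (71/23) / (10/23) = 71/10.

71/10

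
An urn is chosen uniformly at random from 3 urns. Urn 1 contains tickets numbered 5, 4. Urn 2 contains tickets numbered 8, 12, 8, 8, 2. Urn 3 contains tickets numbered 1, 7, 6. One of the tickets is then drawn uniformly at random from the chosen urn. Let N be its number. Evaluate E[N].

E[N | urn 1] = (5+4)/2 = 9/2.
E[N | urn 2] = (8+12+8+8+2)/5 = 38/5.
E[N | urn 3] = (1+7+6)/3 = 14/3.
E[N] = (1/3)·(9/2) + (1/3)·(38/5) + (1/3)·(14/3) = 503/90.

503/90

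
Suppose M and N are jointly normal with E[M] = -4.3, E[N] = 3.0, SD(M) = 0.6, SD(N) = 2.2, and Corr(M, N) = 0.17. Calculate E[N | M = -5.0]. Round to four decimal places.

For a bivariate normal, E[N | M=x] = μ_N + ρ·(σ_N/σ_M)·(x − μ_M).
E[N | M=-5.0] = 3.0 + (0.17)·(2.2/0.6)·(-5.0 − (-4.3)) = 3.0 + (0.62333)·(-0.7) = 2.5637.

2.5637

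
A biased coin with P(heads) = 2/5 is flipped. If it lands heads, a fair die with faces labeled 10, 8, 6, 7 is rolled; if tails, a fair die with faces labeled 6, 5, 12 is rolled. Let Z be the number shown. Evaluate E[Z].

77/10

E[Z | heads] = (10+8+6+7)/4 = 31/4.
E[Z | tails] = (6+5+12)/3 = 23/3.
By the law of total expectation,
E[Z] = (2/5)·(31/4) + (3/5)·(23/3) = 77/10.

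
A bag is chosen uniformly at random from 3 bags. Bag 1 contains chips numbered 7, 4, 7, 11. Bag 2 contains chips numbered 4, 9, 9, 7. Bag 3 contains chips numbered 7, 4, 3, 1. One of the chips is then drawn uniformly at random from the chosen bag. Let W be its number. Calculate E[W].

E[W | bag 1] = (7+4+7+11)/4 = 29/4.
E[W | bag 2] = (4+9+9+7)/4 = 29/4.
E[W | bag 3] = (7+4+3+1)/4 = 15/4.
By the law of total expectation,
E[W] = (1/3)·(29/4) + (1/3)·(29/4) + (1/3)·(15/4) = 73/12.

73/12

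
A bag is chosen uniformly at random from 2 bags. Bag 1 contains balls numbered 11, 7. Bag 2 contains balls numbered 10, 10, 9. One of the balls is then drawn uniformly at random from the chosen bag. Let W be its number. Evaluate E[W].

E[W | bag 1] = (11+7)/2 = 9.
E[W | bag 2] = (10+10+9)/3 = 29/3.
E[W] = (1/2)·(9) + (1/2)·(29/3) = 28/3.

28/3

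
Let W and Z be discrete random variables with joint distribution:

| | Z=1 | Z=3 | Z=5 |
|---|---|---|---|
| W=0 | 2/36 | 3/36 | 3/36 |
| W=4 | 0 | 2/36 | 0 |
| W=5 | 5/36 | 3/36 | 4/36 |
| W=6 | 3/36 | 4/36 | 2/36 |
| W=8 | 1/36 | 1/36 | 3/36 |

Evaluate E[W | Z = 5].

14/3

P(Z = 5) = 1/3.
Summing W·P(W=x,Z=y) over the conditioning event gives 14/9.
E[W | Z = 5] = (14/9) / (1/3) = 14/3.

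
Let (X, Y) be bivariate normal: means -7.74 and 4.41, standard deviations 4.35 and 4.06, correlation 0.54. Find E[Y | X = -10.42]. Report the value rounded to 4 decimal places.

3.0593

The regression of Y on X has slope ρ·σ_Y/σ_X and passes through (μ_X, μ_Y).
E[Y | X=-10.42] = 4.41 + (0.54)·(4.06/4.35)·(-10.42 − (-7.74)) = 4.41 + (0.504)·(-2.68) = 3.0593.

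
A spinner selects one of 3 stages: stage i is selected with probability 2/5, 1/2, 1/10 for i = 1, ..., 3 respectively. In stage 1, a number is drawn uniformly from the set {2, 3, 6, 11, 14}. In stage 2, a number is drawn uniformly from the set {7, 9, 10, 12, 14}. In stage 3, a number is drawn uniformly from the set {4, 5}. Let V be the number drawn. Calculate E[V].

853/100

E[V | stage 1] = (2+3+6+11+14)/5 = 36/5.
E[V | stage 2] = (7+9+10+12+14)/5 = 52/5.
E[V | stage 3] = (4+5)/2 = 9/2.
E[V] = (2/5)·(36/5) + (1/2)·(52/5) + (1/10)·(9/2) = 853/100.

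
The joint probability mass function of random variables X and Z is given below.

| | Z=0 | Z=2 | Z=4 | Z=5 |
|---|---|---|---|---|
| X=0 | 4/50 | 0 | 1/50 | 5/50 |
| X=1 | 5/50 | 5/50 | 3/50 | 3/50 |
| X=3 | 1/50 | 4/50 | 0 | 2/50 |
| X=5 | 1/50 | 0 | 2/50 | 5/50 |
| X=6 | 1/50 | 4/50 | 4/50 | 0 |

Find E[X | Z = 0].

19/12

P(Z = 0) = 6/25.
Summing X·P(X=x,Z=y) over the conditioning event gives 19/50.
E[X | Z = 0] = (19/50) / (6/25) = 19/12.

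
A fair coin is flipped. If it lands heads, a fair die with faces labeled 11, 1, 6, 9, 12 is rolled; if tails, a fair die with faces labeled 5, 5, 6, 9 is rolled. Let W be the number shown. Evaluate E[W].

281/40

E[W | heads] = (11+1+6+9+12)/5 = 39/5.
E[W | tails] = (5+5+6+9)/4 = 25/4.
E[W] = (1/2)·(39/5) + (1/2)·(25/4) = 281/40.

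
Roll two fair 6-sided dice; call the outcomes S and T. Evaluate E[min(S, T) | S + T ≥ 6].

P(S + T ≥ 6) = 13/18.
Summing min(S,T)·P(x,y) over outcomes with S + T ≥ 6 gives 13/6.
E[min(S, T) | S + T ≥ 6] = (13/6) / (13/18) = 3.

3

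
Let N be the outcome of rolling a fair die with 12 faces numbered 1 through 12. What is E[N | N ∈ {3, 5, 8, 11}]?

27/4

P(N ∈ {3, 5, 8, 11}) = 1/3.
Σ over the event: 3·1/12 + 5·1/12 + 8·1/12 + 11·1/12 = 9/4.
E[N | N ∈ {3, 5, 8, 11}] = (9/4) / (1/3) = 27/4.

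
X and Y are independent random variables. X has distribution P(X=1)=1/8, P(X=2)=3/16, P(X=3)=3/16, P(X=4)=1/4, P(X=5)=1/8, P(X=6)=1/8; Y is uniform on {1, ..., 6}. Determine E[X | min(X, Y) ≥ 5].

P(min(X, Y) ≥ 5) = 1/12.
Summing X·P(x,y) over outcomes with min(X, Y) ≥ 5 gives 11/24.
E[X | min(X, Y) ≥ 5] = (11/24) / (1/12) = 11/2.

11/2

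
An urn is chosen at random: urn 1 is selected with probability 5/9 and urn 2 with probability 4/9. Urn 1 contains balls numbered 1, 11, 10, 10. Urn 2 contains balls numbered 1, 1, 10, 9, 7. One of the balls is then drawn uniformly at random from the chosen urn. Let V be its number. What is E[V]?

E[V | urn 1] = (1+11+10+10)/4 = 8.
E[V | urn 2] = (1+1+10+9+7)/5 = 28/5.
By the law of total expectation,
E[V] = (5/9)·(8) + (4/9)·(28/5) = 104/15.

104/15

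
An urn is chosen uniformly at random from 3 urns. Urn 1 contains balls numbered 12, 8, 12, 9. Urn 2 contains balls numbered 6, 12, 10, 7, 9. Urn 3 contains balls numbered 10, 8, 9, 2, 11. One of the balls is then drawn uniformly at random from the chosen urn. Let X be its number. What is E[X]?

E[X | urn 1] = (12+8+12+9)/4 = 41/4.
E[X | urn 2] = (6+12+10+7+9)/5 = 44/5.
E[X | urn 3] = (10+8+9+2+11)/5 = 8.
E[X] = (1/3)·(41/4) + (1/3)·(44/5) + (1/3)·(8) = 541/60.

541/60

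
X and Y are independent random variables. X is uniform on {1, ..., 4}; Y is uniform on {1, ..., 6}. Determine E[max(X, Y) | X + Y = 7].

P(X + Y = 7) = 1/6.
Summing max(X,Y)·P(x,y) over outcomes with X + Y = 7 gives 19/24.
E[max(X, Y) | X + Y = 7] = (19/24) / (1/6) = 19/4.

19/4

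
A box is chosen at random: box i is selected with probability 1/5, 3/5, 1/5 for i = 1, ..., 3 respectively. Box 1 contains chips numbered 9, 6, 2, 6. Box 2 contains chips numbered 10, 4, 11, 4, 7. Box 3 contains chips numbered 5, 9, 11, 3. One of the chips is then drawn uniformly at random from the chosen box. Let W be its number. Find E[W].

687/100

E[W | box 1] = (9+6+2+6)/4 = 23/4.
E[W | box 2] = (10+4+11+4+7)/5 = 36/5.
E[W | box 3] = (5+9+11+3)/4 = 7.
By the law of total expectation,
E[W] = (1/5)·(23/4) + (3/5)·(36/5) + (1/5)·(7) = 687/100.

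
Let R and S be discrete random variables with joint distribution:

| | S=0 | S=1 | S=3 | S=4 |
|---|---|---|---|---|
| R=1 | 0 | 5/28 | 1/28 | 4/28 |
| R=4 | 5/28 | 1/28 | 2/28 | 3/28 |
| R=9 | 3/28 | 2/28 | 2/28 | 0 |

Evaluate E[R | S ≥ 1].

P(S ≥ 1) = 5/7.
Σ R·P over the event = 1·(5/28) + 1·(1/28) + 1·(4/28) + 4·(1/28) + 4·(2/28) + 4·(3/28) + 9·(2/28) + 9·(2/28) = 5/2.
E[R | S ≥ 1] = (5/2) / (5/7) = 7/2.

7/2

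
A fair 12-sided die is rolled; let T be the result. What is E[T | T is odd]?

Given T is odd, T is equally likely to be any of {1, 3, 5, 7, 9, 11}.
E[T | T is odd] = (1 + 3 + 5 + 7 + 9 + 11) / 6 = 6.

6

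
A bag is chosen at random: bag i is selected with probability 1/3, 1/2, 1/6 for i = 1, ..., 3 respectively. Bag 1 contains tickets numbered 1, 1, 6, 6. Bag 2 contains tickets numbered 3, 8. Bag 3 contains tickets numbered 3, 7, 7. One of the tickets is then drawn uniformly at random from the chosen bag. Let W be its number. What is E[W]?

E[W | bag 1] = (1+1+6+6)/4 = 7/2.
E[W | bag 2] = (3+8)/2 = 11/2.
E[W | bag 3] = (3+7+7)/3 = 17/3.
By the law of total expectation,
E[W] = (1/3)·(7/2) + (1/2)·(11/2) + (1/6)·(17/3) = 175/36.

175/36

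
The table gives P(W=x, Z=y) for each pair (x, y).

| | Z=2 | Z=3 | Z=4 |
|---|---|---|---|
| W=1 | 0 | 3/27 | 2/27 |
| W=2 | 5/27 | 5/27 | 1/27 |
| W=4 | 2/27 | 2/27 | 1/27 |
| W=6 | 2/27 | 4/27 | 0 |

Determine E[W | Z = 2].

10/3

P(Z = 2) = 1/3.
Σ W·P over the event = 2·(5/27) + 4·(2/27) + 6·(2/27) = 10/9.
E[W | Z = 2] = (10/9) / (1/3) = 10/3.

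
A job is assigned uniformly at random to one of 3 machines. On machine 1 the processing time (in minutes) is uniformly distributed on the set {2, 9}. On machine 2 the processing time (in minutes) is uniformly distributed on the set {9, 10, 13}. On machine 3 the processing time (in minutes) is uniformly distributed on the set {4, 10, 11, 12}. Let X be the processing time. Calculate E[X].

305/36

E[X | machine 1] = (2+9)/2 = 11/2.
E[X | machine 2] = (9+10+13)/3 = 32/3.
E[X | machine 3] = (4+10+11+12)/4 = 37/4.
E[X] = (1/3)·(11/2) + (1/3)·(32/3) + (1/3)·(37/4) = 305/36.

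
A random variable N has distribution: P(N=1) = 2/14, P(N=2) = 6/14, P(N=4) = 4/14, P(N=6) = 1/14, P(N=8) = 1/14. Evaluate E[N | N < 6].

5/2

P(N < 6) = 6/7.
Σ over the event: 1·1/7 + 2·3/7 + 4·2/7 = 15/7.
E[N | N < 6] = (15/7) / (6/7) = 5/2.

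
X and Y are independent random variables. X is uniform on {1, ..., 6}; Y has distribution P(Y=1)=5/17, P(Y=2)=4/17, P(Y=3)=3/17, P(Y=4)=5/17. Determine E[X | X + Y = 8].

P(X + Y = 8) = 2/17.
Summing X·P(x,y) over outcomes with X + Y = 8 gives 59/102.
E[X | X + Y = 8] = (59/102) / (2/17) = 59/12.

59/12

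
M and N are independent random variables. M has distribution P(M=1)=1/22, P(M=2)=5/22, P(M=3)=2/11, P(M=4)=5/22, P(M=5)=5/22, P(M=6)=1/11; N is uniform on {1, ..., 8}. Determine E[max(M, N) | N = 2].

81/22

P(N = 2) = 1/8.
Summing max(M,N)·P(x,y) over outcomes with N = 2 gives 81/176.
E[max(M, N) | N = 2] = (81/176) / (1/8) = 81/22.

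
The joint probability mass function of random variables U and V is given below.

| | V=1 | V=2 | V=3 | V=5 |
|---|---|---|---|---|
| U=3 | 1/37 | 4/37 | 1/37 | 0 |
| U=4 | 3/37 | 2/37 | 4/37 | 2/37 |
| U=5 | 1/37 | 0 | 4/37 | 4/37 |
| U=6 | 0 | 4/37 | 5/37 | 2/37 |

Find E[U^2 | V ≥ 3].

P(V ≥ 3) = 22/37.
Σ U^2·P over the event = 9·(1/37) + 16·(4/37) + 16·(2/37) + 25·(4/37) + 25·(4/37) + 36·(5/37) + 36·(2/37) = 557/37.
E[U^2 | V ≥ 3] = (557/37) / (22/37) = 557/22.

557/22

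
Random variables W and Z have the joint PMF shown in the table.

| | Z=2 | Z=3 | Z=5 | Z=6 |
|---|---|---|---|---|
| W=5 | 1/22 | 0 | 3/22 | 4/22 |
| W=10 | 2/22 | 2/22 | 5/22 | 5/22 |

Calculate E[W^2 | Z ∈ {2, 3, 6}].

P(Z ∈ {2, 3, 6}) = 7/11.
Σ W^2·P over the event = 25·(1/22) + 25·(4/22) + 100·(2/22) + 100·(2/22) + 100·(5/22) = 1025/22.
E[W^2 | Z ∈ {2, 3, 6}] = (1025/22) / (7/11) = 1025/14.

1025/14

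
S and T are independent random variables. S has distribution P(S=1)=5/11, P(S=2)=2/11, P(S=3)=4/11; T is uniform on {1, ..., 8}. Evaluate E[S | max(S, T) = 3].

P(max(S, T) = 3) = 19/88.
Summing S·P(x,y) over outcomes with max(S, T) = 3 gives 45/88.
E[S | max(S, T) = 3] = (45/88) / (19/88) = 45/19.

45/19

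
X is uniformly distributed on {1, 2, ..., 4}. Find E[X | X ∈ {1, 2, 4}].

P(X ∈ {1, 2, 4}) = 3/4.
Σ over the event: 1·1/4 + 2·1/4 + 4·1/4 = 7/4.
E[X | X ∈ {1, 2, 4}] = (7/4) / (3/4) = 7/3.

7/3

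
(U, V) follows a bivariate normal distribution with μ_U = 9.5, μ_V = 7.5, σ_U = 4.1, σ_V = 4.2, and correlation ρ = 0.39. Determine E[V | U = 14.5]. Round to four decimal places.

For a bivariate normal, E[V | U=x] = μ_V + ρ·(σ_V/σ_U)·(x − μ_U).
E[V | U=14.5] = 7.5 + (0.39)·(4.2/4.1)·(14.5 − (9.5)) = 7.5 + (0.39951)·(5) = 9.4976.

9.4976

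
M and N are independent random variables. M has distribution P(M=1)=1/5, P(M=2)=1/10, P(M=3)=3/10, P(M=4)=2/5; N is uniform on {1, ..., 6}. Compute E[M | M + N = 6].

P(M + N = 6) = 1/6.
Summing M·P(x,y) over outcomes with M + N = 6 gives 29/60.
E[M | M + N = 6] = (29/60) / (1/6) = 29/10.

29/10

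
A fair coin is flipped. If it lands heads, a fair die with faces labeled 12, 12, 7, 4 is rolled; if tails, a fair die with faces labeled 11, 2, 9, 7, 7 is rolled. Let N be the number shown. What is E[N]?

E[N | heads] = (12+12+7+4)/4 = 35/4.
E[N | tails] = (11+2+9+7+7)/5 = 36/5.
E[N] = (1/2)·(35/4) + (1/2)·(36/5) = 319/40.

319/40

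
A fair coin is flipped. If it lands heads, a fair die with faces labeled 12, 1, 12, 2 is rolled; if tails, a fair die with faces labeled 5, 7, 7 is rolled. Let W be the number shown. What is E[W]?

E[W | heads] = (12+1+12+2)/4 = 27/4.
E[W | tails] = (5+7+7)/3 = 19/3.
E[W] = (1/2)·(27/4) + (1/2)·(19/3) = 157/24.

157/24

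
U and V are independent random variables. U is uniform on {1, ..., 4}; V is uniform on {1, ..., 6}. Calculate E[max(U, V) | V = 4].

P(V = 4) = 1/6.
Summing max(U,V)·P(x,y) over outcomes with V = 4 gives 2/3.
E[max(U, V) | V = 4] = (2/3) / (1/6) = 4.

4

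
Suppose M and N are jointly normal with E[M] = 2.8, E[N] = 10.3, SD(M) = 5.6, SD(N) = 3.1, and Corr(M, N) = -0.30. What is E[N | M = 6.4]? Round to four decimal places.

For a bivariate normal, E[N | M=x] = μ_N + ρ·(σ_N/σ_M)·(x − μ_M).
E[N | M=6.4] = 10.3 + (-0.30)·(3.1/5.6)·(6.4 − (2.8)) = 10.3 + (-0.16607)·(3.6) = 9.7021.

9.7021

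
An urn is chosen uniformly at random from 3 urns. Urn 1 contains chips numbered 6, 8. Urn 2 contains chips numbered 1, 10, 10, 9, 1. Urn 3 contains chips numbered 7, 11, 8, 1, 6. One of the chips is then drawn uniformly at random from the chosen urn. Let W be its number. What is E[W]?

33/5

E[W | urn 1] = (6+8)/2 = 7.
E[W | urn 2] = (1+10+10+9+1)/5 = 31/5.
E[W | urn 3] = (7+11+8+1+6)/5 = 33/5.
E[W] = (1/3)·(7) + (1/3)·(31/5) + (1/3)·(33/5) = 33/5.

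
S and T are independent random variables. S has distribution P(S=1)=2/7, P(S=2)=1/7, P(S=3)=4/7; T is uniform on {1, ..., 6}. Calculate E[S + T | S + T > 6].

125/16

P(S + T > 6) = 8/21.
Summing (S+T)·P(x,y) over outcomes with S + T > 6 gives 125/42.
E[S + T | S + T > 6] = (125/42) / (8/21) = 125/16.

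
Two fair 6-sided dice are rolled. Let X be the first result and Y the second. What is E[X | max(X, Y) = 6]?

51/11

P(max(X, Y) = 6) = 11/36.
Summing X·P(x,y) over outcomes with max(X, Y) = 6 gives 17/12.
E[X | max(X, Y) = 6] = (17/12) / (11/36) = 51/11.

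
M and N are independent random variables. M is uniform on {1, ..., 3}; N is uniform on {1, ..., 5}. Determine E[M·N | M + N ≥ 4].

85/12

P(M + N ≥ 4) = 4/5.
Summing MN·P(x,y) over outcomes with M + N ≥ 4 gives 17/3.
E[M·N | M + N ≥ 4] = (17/3) / (4/5) = 85/12.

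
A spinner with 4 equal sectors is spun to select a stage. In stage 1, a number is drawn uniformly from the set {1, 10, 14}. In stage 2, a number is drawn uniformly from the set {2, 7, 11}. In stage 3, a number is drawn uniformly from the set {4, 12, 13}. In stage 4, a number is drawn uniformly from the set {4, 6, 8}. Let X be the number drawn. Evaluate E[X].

23/3

E[X | stage 1] = (1+10+14)/3 = 25/3.
E[X | stage 2] = (2+7+11)/3 = 20/3.
E[X | stage 3] = (4+12+13)/3 = 29/3.
E[X | stage 4] = (4+6+8)/3 = 6.
By the law of total expectation,
E[X] = (1/4)·(25/3) + (1/4)·(20/3) + (1/4)·(29/3) + (1/4)·(6) = 23/3.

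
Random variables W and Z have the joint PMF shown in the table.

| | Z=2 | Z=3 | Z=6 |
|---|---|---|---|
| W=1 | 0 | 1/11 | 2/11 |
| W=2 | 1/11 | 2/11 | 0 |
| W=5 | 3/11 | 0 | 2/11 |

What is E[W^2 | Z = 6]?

P(Z = 6) = 4/11.
Summing W^2·P(W=x,Z=y) over the conditioning event gives 52/11.
E[W^2 | Z = 6] = (52/11) / (4/11) = 13.

13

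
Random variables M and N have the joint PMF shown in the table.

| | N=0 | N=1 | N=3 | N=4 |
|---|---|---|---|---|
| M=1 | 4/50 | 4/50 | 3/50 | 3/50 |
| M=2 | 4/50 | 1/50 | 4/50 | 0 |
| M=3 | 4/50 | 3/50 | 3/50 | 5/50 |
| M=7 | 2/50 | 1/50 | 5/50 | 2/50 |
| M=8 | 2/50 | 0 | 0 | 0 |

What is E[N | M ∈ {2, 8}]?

13/11

P(M ∈ {2, 8}) = 11/50.
Σ N·P over the event = 0·(4/50) + 1·(1/50) + 3·(4/50) + 0·(2/50) = 13/50.
E[N | M ∈ {2, 8}] = (13/50) / (11/50) = 13/11.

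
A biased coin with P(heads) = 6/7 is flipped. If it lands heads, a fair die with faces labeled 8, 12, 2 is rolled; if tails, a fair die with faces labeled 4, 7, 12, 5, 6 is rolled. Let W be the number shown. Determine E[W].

E[W | heads] = (8+12+2)/3 = 22/3.
E[W | tails] = (4+7+12+5+6)/5 = 34/5.
E[W] = (6/7)·(22/3) + (1/7)·(34/5) = 254/35.

254/35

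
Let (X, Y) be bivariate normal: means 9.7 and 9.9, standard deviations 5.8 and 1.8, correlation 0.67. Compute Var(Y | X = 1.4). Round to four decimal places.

1.7856

For a bivariate normal, Var(Y | X=x) = σ_Y²(1 − ρ²).
Var(Y | X=1.4) = (1.8)²·(1 − (0.67)²) = 3.24·0.5511 = 1.7856.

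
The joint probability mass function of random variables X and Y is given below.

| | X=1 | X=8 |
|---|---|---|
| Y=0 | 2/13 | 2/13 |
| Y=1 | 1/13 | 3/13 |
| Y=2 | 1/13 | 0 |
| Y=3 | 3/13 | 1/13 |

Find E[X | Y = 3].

P(Y = 3) = 4/13.
Σ X·P over the event = 1·(3/13) + 8·(1/13) = 11/13.
E[X | Y = 3] = (11/13) / (4/13) = 11/4.

11/4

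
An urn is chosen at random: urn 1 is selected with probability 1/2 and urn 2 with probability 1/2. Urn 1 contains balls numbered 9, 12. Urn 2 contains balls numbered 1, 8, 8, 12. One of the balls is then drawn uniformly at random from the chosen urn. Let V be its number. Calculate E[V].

E[V | urn 1] = (9+12)/2 = 21/2.
E[V | urn 2] = (1+8+8+12)/4 = 29/4.
By the law of total expectation,
E[V] = (1/2)·(21/2) + (1/2)·(29/4) = 71/8.

71/8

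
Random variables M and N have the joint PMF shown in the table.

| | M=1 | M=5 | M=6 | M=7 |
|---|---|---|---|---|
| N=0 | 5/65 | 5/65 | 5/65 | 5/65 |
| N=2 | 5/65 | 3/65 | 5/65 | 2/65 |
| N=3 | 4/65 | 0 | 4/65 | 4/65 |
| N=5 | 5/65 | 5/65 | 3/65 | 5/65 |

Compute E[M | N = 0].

19/4

P(N = 0) = 4/13.
Summing M·P(M=x,N=y) over the conditioning event gives 19/13.
E[M | N = 0] = (19/13) / (4/13) = 19/4.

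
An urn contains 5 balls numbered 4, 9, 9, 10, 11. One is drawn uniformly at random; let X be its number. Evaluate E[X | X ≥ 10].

P(X ≥ 10) = 2/5.
Σ over the event: 10·1/5 + 11·1/5 = 21/5.
E[X | X ≥ 10] = (21/5) / (2/5) = 21/2.

21/2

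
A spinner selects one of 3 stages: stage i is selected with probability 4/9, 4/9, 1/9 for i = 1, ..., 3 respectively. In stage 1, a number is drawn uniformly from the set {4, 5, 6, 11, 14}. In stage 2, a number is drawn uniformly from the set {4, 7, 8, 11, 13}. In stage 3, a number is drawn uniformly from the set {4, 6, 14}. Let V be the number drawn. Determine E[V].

124/15

E[V | stage 1] = (4+5+6+11+14)/5 = 8.
E[V | stage 2] = (4+7+8+11+13)/5 = 43/5.
E[V | stage 3] = (4+6+14)/3 = 8.
E[V] = (4/9)·(8) + (4/9)·(43/5) + (1/9)·(8) = 124/15.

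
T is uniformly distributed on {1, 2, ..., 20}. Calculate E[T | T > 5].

P(T > 5) = 3/4.
E[T | T > 5] = (39/4) / (3/4) = 13.

13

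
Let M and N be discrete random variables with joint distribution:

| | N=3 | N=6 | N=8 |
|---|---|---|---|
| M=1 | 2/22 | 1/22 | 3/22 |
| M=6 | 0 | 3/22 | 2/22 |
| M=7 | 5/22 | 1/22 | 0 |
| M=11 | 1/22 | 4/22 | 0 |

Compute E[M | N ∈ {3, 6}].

P(N ∈ {3, 6}) = 17/22.
Σ M·P over the event = 1·(2/22) + 1·(1/22) + 6·(3/22) + 7·(5/22) + 7·(1/22) + 11·(1/22) + 11·(4/22) = 59/11.
E[M | N ∈ {3, 6}] = (59/11) / (17/22) = 118/17.

118/17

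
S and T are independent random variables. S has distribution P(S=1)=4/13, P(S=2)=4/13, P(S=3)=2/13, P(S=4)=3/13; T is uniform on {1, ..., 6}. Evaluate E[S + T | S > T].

P(S > T) = 17/78.
Summing (S+T)·P(x,y) over outcomes with S > T gives 14/13.
E[S + T | S > T] = (14/13) / (17/78) = 84/17.

84/17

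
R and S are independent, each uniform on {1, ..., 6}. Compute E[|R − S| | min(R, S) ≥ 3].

5/4

P(min(R, S) ≥ 3) = 4/9.
Summing |R−S|·P(x,y) over outcomes with min(R, S) ≥ 3 gives 5/9.
E[|R − S| | min(R, S) ≥ 3] = (5/9) / (4/9) = 5/4.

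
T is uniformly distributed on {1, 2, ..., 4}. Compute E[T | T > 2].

Given T > 2, T is equally likely to be any of {3, 4}.
E[T | T > 2] = (3 + 4) / 2 = 7/2.

7/2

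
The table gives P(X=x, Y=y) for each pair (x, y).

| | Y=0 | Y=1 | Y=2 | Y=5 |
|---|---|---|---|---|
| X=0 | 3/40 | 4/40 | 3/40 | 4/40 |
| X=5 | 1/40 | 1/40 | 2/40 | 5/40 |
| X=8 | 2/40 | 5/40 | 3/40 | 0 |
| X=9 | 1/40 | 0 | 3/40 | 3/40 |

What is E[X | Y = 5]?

P(Y = 5) = 3/10.
Σ X·P over the event = 0·(4/40) + 5·(5/40) + 9·(3/40) = 13/10.
E[X | Y = 5] = (13/10) / (3/10) = 13/3.

13/3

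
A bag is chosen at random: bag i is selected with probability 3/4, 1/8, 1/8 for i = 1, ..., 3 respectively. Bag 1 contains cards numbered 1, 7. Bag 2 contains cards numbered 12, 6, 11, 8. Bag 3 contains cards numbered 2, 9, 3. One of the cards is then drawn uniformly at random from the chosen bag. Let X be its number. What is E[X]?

E[X | bag 1] = (1+7)/2 = 4.
E[X | bag 2] = (12+6+11+8)/4 = 37/4.
E[X | bag 3] = (2+9+3)/3 = 14/3.
E[X] = (3/4)·(4) + (1/8)·(37/4) + (1/8)·(14/3) = 455/96.

455/96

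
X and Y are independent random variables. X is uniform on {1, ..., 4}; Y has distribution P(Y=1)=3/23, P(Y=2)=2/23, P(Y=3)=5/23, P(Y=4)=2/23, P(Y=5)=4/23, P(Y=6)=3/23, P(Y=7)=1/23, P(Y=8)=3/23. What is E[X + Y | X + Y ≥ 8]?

47/5

P(X + Y ≥ 8) = 35/92.
Summing (X+Y)·P(x,y) over outcomes with X + Y ≥ 8 gives 329/92.
E[X + Y | X + Y ≥ 8] = (329/92) / (35/92) = 47/5.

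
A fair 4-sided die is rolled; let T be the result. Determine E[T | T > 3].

4

Given T > 3, T is equally likely to be any of {4}.
E[T | T > 3] = (4) / 1 = 4.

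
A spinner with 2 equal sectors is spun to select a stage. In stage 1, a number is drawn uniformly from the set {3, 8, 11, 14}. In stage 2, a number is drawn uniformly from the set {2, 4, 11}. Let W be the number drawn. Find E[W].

22/3

E[W | stage 1] = (3+8+11+14)/4 = 9.
E[W | stage 2] = (2+4+11)/3 = 17/3.
By the law of total expectation,
E[W] = (1/2)·(9) + (1/2)·(17/3) = 22/3.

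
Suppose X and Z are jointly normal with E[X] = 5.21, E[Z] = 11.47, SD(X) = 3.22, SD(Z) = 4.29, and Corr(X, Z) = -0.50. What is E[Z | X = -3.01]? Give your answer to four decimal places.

16.9457

The regression of Z on X has slope ρ·σ_Z/σ_X and passes through (μ_X, μ_Z).
E[Z | X=-3.01] = 11.47 + (-0.50)·(4.29/3.22)·(-3.01 − (5.21)) = 11.47 + (-0.666149)·(-8.22) = 16.9457.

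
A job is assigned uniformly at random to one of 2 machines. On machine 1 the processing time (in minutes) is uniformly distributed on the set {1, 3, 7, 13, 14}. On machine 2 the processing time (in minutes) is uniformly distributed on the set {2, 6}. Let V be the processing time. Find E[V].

29/5

E[V | machine 1] = (1+3+7+13+14)/5 = 38/5.
E[V | machine 2] = (2+6)/2 = 4.
By the law of total expectation,
E[V] = (1/2)·(38/5) + (1/2)·(4) = 29/5.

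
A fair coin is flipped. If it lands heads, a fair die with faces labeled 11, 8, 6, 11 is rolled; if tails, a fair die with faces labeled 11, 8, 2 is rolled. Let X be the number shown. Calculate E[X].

8

E[X | heads] = (11+8+6+11)/4 = 9.
E[X | tails] = (11+8+2)/3 = 7.
E[X] = (1/2)·(9) + (1/2)·(7) = 8.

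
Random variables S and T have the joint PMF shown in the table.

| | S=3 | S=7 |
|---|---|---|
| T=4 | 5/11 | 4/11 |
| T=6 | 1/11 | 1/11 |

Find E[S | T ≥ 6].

5

P(T ≥ 6) = 2/11.
Summing S·P(S=x,T=y) over the conditioning event gives 10/11.
E[S | T ≥ 6] = (10/11) / (2/11) = 5.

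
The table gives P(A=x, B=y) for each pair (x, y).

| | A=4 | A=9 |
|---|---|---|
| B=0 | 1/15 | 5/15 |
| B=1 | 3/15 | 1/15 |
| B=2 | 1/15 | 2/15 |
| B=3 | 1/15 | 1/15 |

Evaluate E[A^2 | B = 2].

P(B = 2) = 1/5.
Σ A^2·P over the event = 16·(1/15) + 81·(2/15) = 178/15.
E[A^2 | B = 2] = (178/15) / (1/5) = 178/3.

178/3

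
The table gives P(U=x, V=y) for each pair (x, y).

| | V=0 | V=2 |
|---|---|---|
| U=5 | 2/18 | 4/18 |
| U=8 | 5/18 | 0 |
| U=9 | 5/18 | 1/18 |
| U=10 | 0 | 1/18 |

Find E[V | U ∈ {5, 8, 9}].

P(U ∈ {5, 8, 9}) = 17/18.
Σ V·P over the event = 0·(2/18) + 2·(4/18) + 0·(5/18) + 0·(5/18) + 2·(1/18) = 5/9.
E[V | U ∈ {5, 8, 9}] = (5/9) / (17/18) = 10/17.

10/17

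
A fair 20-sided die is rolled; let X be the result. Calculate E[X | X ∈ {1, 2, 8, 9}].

P(X ∈ {1, 2, 8, 9}) = 1/5.
Σ over the event: 1·1/20 + 2·1/20 + 8·1/20 + 9·1/20 = 1.
E[X | X ∈ {1, 2, 8, 9}] = (1) / (1/5) = 5.

5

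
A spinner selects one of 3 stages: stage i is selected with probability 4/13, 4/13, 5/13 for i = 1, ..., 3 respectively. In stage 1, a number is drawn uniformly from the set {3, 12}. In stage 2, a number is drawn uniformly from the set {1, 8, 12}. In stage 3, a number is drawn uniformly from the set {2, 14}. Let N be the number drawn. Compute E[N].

E[N | stage 1] = (3+12)/2 = 15/2.
E[N | stage 2] = (1+8+12)/3 = 7.
E[N | stage 3] = (2+14)/2 = 8.
By the law of total expectation,
E[N] = (4/13)·(15/2) + (4/13)·(7) + (5/13)·(8) = 98/13.

98/13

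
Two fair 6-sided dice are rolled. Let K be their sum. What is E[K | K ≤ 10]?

218/33

P(K ≤ 10) = 11/12.
E[K | K ≤ 10] = (109/18) / (11/12) = 218/33.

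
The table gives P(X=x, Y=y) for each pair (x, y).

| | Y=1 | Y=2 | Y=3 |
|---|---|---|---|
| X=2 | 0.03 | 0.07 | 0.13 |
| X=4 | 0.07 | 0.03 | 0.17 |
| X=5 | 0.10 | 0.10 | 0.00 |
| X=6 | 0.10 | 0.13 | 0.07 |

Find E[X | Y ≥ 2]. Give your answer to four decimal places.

4.1429

P(Y ≥ 2) = 0.70.
Σ X·P over the event = 2·(0.07) + 2·(0.13) + 4·(0.03) + 4·(0.17) + 5·(0.10) + 6·(0.13) + 6·(0.07) = 2.90.
E[X | Y ≥ 2] = (2.90) / (0.70) = 4.1429.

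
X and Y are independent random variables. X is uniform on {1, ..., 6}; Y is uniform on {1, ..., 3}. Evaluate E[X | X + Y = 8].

11/2

Outcomes with X + Y = 8: (5,3), (6,2), each with probability 1/18.
E[X | X + Y = 8] = (5 + 6) / 2 = 11/2.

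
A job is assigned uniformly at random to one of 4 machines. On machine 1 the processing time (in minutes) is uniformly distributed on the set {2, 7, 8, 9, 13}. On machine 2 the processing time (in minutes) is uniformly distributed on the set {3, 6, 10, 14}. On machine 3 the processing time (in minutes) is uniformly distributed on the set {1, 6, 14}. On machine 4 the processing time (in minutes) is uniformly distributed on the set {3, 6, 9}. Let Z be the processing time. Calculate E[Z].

581/80

E[Z | machine 1] = (2+7+8+9+13)/5 = 39/5.
E[Z | machine 2] = (3+6+10+14)/4 = 33/4.
E[Z | machine 3] = (1+6+14)/3 = 7.
E[Z | machine 4] = (3+6+9)/3 = 6.
By the law of total expectation,
E[Z] = (1/4)·(39/5) + (1/4)·(33/4) + (1/4)·(7) + (1/4)·(6) = 581/80.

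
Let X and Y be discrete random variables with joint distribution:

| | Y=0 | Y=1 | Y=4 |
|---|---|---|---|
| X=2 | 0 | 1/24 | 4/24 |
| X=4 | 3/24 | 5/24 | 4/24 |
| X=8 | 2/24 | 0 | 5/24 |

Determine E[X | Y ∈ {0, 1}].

P(Y ∈ {0, 1}) = 11/24.
Σ X·P over the event = 2·(1/24) + 4·(3/24) + 4·(5/24) + 8·(2/24) = 25/12.
E[X | Y ∈ {0, 1}] = (25/12) / (11/24) = 50/11.

50/11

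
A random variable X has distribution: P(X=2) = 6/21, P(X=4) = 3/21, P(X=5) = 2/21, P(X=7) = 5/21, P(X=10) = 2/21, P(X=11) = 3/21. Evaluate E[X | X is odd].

39/5

P(X is odd) = 10/21.
Σ over the event: 5·2/21 + 7·5/21 + 11·1/7 = 26/7.
E[X | X is odd] = (26/7) / (10/21) = 39/5.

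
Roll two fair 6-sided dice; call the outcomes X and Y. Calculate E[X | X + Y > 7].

14/3

P(X + Y > 7) = 5/12.
Summing X·P(x,y) over outcomes with X + Y > 7 gives 35/18.
E[X | X + Y > 7] = (35/18) / (5/12) = 14/3.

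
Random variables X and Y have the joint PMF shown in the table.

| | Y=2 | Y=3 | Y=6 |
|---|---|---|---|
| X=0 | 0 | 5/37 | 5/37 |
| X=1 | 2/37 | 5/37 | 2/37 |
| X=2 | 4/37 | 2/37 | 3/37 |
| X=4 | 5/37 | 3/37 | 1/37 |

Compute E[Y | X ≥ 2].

19/6

P(X ≥ 2) = 18/37.
Σ Y·P over the event = 2·(4/37) + 3·(2/37) + 6·(3/37) + 2·(5/37) + 3·(3/37) + 6·(1/37) = 57/37.
E[Y | X ≥ 2] = (57/37) / (18/37) = 19/6.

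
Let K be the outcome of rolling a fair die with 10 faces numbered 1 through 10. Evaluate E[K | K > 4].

Given K > 4, K is equally likely to be any of {5, 6, 7, 8, 9, 10}.
E[K | K > 4] = (5 + 6 + 7 + 8 + 9 + 10) / 6 = 15/2.

15/2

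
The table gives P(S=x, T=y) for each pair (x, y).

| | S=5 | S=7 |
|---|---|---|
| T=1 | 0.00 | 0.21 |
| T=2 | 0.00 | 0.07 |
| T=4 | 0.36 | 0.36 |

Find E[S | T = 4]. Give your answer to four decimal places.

P(T = 4) = 0.72.
Σ S·P over the event = 5·(0.36) + 7·(0.36) = 4.32.
E[S | T = 4] = (4.32) / (0.72) = 6.0000.

6.0000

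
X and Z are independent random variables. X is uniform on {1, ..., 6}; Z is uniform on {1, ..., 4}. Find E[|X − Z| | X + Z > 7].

Outcomes with X + Z > 7: (4,4), (5,3), (5,4), (6,2), (6,3), (6,4), each with probability 1/24.
E[|X − Z| | X + Z > 7] = (0 + 2 + 1 + 4 + 3 + 2) / 6 = 2.

2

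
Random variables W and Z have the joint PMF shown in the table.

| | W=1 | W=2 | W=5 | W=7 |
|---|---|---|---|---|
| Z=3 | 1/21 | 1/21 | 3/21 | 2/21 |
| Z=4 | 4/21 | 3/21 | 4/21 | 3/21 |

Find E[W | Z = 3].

P(Z = 3) = 1/3.
Σ W·P over the event = 1·(1/21) + 2·(1/21) + 5·(3/21) + 7·(2/21) = 32/21.
E[W | Z = 3] = (32/21) / (1/3) = 32/7.

32/7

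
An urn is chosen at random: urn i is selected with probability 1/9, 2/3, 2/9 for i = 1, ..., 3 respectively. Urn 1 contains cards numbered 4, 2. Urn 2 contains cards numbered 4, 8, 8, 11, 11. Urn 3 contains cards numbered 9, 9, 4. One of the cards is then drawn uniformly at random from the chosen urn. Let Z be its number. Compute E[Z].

1021/135

E[Z | urn 1] = (4+2)/2 = 3.
E[Z | urn 2] = (4+8+8+11+11)/5 = 42/5.
E[Z | urn 3] = (9+9+4)/3 = 22/3.
E[Z] = (1/9)·(3) + (2/3)·(42/5) + (2/9)·(22/3) = 1021/135.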